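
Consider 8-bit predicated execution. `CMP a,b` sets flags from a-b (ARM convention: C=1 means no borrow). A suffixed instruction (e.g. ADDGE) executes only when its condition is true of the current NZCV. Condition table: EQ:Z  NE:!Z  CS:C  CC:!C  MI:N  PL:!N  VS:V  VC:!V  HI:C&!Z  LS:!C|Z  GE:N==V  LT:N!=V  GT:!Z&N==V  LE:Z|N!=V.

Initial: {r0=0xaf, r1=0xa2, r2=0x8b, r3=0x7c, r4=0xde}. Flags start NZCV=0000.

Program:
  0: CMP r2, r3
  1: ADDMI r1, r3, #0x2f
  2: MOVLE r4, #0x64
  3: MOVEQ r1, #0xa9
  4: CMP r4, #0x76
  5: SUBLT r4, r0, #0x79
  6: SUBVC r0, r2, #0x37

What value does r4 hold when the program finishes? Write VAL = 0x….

VAL = 0x36

[0] flags=0011 → (cmp)
[1] flags=0011 MI?F → skip
[2] flags=0011 LE?T → r4=0x64
[3] flags=0011 EQ?F → skip
[4] flags=1000 → (cmp)
[5] flags=1000 LT?T → r4=0x36
[6] flags=1000 VC?T → r0=0x54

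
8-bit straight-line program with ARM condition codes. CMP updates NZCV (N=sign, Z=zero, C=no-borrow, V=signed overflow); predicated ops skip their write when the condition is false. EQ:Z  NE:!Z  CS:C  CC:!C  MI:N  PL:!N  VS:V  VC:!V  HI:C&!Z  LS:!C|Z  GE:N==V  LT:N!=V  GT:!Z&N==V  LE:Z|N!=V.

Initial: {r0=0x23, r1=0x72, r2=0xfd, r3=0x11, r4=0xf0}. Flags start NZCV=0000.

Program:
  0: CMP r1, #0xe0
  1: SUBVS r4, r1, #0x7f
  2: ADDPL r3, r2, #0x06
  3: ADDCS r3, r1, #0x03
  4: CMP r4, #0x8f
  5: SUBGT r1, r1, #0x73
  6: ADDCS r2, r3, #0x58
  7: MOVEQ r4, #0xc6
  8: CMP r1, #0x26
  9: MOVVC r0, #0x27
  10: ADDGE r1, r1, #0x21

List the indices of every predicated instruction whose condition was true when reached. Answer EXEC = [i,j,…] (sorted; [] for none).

EXEC = [1,5,6,9]

[0] flags=1001 → (cmp)
[1] flags=1001 VS?T → r4=0xf3
[2] flags=1001 PL?F → skip
[3] flags=1001 CS?F → skip
[4] flags=0010 → (cmp)
[5] flags=0010 GT?T → r1=0xff
[6] flags=0010 CS?T → r2=0x69
[7] flags=0010 EQ?F → skip
[8] flags=1010 → (cmp)
[9] flags=1010 VC?T → r0=0x27
[10] flags=1010 GE?F → skip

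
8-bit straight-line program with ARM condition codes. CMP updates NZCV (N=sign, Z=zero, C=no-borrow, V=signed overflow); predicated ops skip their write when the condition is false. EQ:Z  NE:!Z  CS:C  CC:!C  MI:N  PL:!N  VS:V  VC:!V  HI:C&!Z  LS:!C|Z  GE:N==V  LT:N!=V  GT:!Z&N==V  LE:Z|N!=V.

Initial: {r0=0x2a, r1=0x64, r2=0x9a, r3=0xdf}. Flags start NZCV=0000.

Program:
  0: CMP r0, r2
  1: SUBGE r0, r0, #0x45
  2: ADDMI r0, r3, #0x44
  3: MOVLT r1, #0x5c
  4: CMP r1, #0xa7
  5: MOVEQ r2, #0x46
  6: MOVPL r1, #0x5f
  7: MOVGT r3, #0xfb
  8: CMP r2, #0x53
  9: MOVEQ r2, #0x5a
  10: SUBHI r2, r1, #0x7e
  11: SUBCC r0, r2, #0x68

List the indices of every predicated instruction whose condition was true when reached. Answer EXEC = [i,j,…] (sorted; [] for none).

EXEC = [1,2,7,10]

0: ✓ CMP  NZCV=1001
1: ✓ SUBGE  r0←0xe5
2: ✓ ADDMI  r0←0x23
3: · MOVLT
4: ✓ CMP  NZCV=1001
5: · MOVEQ
6: · MOVPL
7: ✓ MOVGT  r3←0xfb
8: ✓ CMP  NZCV=0011
9: · MOVEQ
10: ✓ SUBHI  r2←0xe6
11: · SUBCC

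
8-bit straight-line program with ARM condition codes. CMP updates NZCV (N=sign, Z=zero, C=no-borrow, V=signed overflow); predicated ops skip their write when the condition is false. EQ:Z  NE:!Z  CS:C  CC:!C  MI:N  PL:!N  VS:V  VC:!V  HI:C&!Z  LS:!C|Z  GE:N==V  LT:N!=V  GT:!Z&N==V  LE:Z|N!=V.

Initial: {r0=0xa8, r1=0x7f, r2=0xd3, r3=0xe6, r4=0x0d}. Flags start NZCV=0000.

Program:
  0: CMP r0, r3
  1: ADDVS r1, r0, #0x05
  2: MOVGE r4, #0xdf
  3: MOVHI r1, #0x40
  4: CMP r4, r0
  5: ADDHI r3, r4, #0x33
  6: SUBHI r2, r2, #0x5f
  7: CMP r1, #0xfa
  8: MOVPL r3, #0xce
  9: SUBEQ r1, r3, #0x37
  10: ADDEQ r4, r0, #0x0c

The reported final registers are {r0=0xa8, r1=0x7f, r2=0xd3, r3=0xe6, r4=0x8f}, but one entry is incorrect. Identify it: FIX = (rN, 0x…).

FIX = (r4, 0x0d)

0: ✓ CMP  NZCV=1000
1: · ADDVS
2: · MOVGE
3: · MOVHI
4: ✓ CMP  NZCV=0000
5: · ADDHI
6: · SUBHI
7: ✓ CMP  NZCV=1001
8: · MOVPL
9: · SUBEQ
10: · ADDEQ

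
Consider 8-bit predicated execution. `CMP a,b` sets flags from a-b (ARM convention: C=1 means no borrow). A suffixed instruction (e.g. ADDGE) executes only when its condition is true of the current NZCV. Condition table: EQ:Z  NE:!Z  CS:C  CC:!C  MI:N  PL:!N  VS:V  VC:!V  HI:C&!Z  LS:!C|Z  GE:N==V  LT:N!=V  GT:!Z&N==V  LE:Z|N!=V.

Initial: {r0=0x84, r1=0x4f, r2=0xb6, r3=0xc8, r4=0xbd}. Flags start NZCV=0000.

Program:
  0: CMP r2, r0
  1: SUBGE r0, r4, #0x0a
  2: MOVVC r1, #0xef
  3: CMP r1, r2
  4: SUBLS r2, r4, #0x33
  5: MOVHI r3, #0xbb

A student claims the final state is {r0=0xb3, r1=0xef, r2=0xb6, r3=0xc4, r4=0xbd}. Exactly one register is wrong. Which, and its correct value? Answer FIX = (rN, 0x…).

FIX = (r3, 0xbb)

[0] flags=0010 → (cmp)
[1] flags=0010 GE?T → r0=0xb3
[2] flags=0010 VC?T → r1=0xef
[3] flags=0010 → (cmp)
[4] flags=0010 LS?F → skip
[5] flags=0010 HI?T → r3=0xbb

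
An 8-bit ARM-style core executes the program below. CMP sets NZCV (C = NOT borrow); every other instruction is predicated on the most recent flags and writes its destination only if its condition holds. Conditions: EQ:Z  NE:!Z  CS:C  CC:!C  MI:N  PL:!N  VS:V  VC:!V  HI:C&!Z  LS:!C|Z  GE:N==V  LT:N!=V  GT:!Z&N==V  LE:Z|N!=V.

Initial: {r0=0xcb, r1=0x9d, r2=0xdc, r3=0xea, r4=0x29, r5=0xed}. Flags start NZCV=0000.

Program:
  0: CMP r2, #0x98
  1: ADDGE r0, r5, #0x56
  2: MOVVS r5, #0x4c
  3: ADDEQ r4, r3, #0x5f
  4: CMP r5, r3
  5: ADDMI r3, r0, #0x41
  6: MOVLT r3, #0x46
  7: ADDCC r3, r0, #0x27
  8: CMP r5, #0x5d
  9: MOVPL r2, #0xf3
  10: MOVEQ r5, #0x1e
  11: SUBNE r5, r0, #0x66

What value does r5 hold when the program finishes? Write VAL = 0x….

[0] flags=0010 → (cmp)
[1] flags=0010 GE?T → r0=0x43
[2] flags=0010 VS?F → skip
[3] flags=0010 EQ?F → skip
[4] flags=0010 → (cmp)
[5] flags=0010 MI?F → skip
[6] flags=0010 LT?F → skip
[7] flags=0010 CC?F → skip
[8] flags=1010 → (cmp)
[9] flags=1010 PL?F → skip
[10] flags=1010 EQ?F → skip
[11] flags=1010 NE?T → r5=0xdd

VAL = 0xdd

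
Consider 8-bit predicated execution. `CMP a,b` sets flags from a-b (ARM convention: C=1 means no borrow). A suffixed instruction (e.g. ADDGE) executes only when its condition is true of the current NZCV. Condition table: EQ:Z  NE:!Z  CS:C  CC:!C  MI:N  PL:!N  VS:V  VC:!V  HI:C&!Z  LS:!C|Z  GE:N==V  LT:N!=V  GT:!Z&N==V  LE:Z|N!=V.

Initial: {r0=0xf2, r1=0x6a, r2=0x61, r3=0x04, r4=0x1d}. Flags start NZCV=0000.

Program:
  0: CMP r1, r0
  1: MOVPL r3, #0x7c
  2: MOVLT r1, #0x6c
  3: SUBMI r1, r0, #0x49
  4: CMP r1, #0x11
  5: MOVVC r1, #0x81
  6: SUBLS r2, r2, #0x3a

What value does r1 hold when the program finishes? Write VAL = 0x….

VAL = 0x81

[0] flags=0000 → (cmp)
[1] flags=0000 PL?T → r3=0x7c
[2] flags=0000 LT?F → skip
[3] flags=0000 MI?F → skip
[4] flags=0010 → (cmp)
[5] flags=0010 VC?T → r1=0x81
[6] flags=0010 LS?F → skip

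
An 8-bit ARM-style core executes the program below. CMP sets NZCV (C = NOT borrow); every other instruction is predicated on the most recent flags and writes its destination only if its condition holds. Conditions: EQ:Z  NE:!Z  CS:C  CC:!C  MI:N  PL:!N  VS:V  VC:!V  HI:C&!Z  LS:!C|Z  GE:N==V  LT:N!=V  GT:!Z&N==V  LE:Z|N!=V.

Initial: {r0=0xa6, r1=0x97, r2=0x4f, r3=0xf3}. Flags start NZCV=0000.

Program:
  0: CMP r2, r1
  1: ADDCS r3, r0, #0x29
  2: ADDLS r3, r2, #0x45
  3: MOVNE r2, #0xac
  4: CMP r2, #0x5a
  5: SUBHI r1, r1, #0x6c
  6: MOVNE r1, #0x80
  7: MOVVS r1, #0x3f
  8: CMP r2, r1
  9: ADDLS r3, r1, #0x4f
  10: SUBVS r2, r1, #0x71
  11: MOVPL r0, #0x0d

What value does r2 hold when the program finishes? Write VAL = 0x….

0: ✓ CMP  NZCV=1001
1: · ADDCS
2: ✓ ADDLS  r3←0x94
3: ✓ MOVNE  r2←0xac
4: ✓ CMP  NZCV=0011
5: ✓ SUBHI  r1←0x2b
6: ✓ MOVNE  r1←0x80
7: ✓ MOVVS  r1←0x3f
8: ✓ CMP  NZCV=0011
9: · ADDLS
10: ✓ SUBVS  r2←0xce
11: ✓ MOVPL  r0←0x0d

VAL = 0xce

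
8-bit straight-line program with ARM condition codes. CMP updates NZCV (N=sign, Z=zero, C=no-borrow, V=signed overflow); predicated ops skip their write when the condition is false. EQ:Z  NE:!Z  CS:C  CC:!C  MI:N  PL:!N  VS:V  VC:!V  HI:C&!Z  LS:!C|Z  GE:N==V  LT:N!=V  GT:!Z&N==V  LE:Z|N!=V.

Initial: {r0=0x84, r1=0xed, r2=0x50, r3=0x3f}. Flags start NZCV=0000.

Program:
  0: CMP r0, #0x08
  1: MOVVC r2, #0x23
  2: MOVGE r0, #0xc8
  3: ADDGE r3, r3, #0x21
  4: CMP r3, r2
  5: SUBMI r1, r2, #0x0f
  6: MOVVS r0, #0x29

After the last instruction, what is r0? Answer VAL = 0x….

[0] flags=0011 → (cmp)
[1] flags=0011 VC?F → skip
[2] flags=0011 GE?F → skip
[3] flags=0011 GE?F → skip
[4] flags=1000 → (cmp)
[5] flags=1000 MI?T → r1=0x41
[6] flags=1000 VS?F → skip

VAL = 0x84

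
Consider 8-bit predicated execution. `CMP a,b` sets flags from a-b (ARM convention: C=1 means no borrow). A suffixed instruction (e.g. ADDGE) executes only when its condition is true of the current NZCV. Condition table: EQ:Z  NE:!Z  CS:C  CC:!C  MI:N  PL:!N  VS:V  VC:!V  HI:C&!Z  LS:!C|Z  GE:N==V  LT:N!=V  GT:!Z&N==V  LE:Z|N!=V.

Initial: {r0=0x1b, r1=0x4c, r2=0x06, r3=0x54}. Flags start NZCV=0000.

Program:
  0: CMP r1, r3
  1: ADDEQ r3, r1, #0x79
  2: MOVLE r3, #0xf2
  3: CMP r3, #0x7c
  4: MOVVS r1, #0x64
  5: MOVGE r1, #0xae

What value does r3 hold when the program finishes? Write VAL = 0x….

VAL = 0xf2

0: ✓ CMP  NZCV=1000
1: · ADDEQ
2: ✓ MOVLE  r3←0xf2
3: ✓ CMP  NZCV=0011
4: ✓ MOVVS  r1←0x64
5: · MOVGE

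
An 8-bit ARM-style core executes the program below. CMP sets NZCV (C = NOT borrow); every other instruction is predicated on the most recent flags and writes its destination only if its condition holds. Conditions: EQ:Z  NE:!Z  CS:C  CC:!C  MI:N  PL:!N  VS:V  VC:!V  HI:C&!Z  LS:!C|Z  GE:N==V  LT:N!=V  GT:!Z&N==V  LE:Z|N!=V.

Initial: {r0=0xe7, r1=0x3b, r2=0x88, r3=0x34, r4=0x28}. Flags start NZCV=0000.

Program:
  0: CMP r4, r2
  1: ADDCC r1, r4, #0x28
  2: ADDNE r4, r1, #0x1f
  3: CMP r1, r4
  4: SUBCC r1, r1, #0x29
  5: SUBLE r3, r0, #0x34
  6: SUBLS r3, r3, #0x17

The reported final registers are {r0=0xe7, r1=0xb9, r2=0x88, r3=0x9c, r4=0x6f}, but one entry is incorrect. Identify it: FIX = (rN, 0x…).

FIX = (r1, 0x27)

[0] flags=1001 → (cmp)
[1] flags=1001 CC?T → r1=0x50
[2] flags=1001 NE?T → r4=0x6f
[3] flags=1000 → (cmp)
[4] flags=1000 CC?T → r1=0x27
[5] flags=1000 LE?T → r3=0xb3
[6] flags=1000 LS?T → r3=0x9c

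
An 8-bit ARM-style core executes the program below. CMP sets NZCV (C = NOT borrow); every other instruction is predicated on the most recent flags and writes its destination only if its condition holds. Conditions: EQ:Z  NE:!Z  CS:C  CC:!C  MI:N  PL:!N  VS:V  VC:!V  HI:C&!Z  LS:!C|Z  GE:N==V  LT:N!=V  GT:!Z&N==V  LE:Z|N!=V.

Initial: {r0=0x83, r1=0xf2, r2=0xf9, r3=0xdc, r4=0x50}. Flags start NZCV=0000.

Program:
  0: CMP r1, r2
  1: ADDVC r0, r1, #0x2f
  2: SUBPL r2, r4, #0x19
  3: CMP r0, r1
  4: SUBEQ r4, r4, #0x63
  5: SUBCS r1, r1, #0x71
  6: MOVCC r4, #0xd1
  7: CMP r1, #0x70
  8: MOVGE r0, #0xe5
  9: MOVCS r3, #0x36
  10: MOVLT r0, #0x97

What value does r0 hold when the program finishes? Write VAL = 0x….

VAL = 0x97

0: ✓ CMP  NZCV=1000
1: ✓ ADDVC  r0←0x21
2: · SUBPL
3: ✓ CMP  NZCV=0000
4: · SUBEQ
5: · SUBCS
6: ✓ MOVCC  r4←0xd1
7: ✓ CMP  NZCV=1010
8: · MOVGE
9: ✓ MOVCS  r3←0x36
10: ✓ MOVLT  r0←0x97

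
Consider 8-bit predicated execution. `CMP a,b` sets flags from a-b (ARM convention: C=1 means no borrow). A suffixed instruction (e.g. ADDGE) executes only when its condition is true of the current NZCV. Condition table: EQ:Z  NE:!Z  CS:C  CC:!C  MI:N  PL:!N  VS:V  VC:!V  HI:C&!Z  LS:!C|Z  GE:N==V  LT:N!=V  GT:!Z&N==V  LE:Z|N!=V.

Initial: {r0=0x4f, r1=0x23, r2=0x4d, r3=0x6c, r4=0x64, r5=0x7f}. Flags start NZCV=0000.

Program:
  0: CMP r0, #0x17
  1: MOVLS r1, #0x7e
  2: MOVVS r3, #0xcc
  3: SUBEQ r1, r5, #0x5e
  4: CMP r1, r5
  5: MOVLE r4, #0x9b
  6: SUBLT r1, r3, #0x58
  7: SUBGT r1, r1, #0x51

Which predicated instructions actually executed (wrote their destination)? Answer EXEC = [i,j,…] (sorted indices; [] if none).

0: ✓ CMP  NZCV=0010
1: · MOVLS
2: · MOVVS
3: · SUBEQ
4: ✓ CMP  NZCV=1000
5: ✓ MOVLE  r4←0x9b
6: ✓ SUBLT  r1←0x14
7: · SUBGT

EXEC = [5,6]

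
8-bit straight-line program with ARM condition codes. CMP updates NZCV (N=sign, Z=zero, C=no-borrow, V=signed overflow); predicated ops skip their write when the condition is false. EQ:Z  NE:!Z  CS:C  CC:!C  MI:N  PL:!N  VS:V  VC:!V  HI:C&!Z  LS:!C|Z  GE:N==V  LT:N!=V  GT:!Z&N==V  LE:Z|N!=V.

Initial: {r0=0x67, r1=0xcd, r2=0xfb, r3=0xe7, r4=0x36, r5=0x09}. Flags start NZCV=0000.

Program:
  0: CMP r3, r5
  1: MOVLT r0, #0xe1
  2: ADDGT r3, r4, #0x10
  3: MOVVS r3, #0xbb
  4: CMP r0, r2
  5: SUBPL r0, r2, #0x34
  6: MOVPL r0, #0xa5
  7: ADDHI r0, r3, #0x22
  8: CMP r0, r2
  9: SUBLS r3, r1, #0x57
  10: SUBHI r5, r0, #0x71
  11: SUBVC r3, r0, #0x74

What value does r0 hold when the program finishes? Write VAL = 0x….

[0] flags=1010 → (cmp)
[1] flags=1010 LT?T → r0=0xe1
[2] flags=1010 GT?F → skip
[3] flags=1010 VS?F → skip
[4] flags=1000 → (cmp)
[5] flags=1000 PL?F → skip
[6] flags=1000 PL?F → skip
[7] flags=1000 HI?F → skip
[8] flags=1000 → (cmp)
[9] flags=1000 LS?T → r3=0x76
[10] flags=1000 HI?F → skip
[11] flags=1000 VC?T → r3=0x6d

VAL = 0xe1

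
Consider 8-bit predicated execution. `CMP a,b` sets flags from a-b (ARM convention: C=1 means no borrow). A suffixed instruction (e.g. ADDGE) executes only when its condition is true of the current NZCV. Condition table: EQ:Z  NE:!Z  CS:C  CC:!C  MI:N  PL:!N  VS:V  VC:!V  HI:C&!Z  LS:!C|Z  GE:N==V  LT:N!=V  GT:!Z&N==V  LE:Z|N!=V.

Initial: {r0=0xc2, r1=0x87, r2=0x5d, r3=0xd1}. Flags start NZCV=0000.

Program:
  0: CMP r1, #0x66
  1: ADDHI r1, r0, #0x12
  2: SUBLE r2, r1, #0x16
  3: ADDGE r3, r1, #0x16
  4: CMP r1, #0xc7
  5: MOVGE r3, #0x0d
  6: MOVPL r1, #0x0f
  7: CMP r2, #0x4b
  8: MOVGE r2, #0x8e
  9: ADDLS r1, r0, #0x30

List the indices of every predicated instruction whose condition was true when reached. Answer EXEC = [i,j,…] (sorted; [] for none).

EXEC = [1,2,5,6]

[0] flags=0011 → (cmp)
[1] flags=0011 HI?T → r1=0xd4
[2] flags=0011 LE?T → r2=0xbe
[3] flags=0011 GE?F → skip
[4] flags=0010 → (cmp)
[5] flags=0010 GE?T → r3=0x0d
[6] flags=0010 PL?T → r1=0x0f
[7] flags=0011 → (cmp)
[8] flags=0011 GE?F → skip
[9] flags=0011 LS?F → skip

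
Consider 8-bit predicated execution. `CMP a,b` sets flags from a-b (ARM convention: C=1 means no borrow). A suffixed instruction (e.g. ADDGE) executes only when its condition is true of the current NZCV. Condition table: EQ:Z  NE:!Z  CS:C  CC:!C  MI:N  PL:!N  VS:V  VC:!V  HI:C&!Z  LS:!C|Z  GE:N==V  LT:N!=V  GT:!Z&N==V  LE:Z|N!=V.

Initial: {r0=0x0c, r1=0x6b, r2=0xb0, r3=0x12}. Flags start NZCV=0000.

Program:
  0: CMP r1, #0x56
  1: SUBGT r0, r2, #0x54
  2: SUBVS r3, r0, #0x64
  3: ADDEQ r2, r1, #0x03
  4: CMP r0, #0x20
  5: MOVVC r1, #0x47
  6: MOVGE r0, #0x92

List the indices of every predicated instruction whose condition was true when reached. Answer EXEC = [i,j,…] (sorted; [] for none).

EXEC = [1,5,6]

[0] flags=0010 → (cmp)
[1] flags=0010 GT?T → r0=0x5c
[2] flags=0010 VS?F → skip
[3] flags=0010 EQ?F → skip
[4] flags=0010 → (cmp)
[5] flags=0010 VC?T → r1=0x47
[6] flags=0010 GE?T → r0=0x92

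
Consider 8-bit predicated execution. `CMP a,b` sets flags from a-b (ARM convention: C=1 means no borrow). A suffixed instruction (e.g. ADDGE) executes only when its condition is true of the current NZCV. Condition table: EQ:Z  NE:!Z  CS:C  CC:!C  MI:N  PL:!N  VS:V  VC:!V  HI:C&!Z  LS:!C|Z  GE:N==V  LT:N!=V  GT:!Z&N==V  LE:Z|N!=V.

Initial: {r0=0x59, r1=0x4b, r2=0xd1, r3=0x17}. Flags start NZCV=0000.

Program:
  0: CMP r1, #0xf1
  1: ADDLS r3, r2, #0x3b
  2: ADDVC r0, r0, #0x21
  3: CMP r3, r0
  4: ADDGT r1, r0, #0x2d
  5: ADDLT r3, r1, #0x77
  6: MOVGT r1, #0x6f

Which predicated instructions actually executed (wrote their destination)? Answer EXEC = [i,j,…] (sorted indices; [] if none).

0: ✓ CMP  NZCV=0000
1: ✓ ADDLS  r3←0x0c
2: ✓ ADDVC  r0←0x7a
3: ✓ CMP  NZCV=1000
4: · ADDGT
5: ✓ ADDLT  r3←0xc2
6: · MOVGT

EXEC = [1,2,5]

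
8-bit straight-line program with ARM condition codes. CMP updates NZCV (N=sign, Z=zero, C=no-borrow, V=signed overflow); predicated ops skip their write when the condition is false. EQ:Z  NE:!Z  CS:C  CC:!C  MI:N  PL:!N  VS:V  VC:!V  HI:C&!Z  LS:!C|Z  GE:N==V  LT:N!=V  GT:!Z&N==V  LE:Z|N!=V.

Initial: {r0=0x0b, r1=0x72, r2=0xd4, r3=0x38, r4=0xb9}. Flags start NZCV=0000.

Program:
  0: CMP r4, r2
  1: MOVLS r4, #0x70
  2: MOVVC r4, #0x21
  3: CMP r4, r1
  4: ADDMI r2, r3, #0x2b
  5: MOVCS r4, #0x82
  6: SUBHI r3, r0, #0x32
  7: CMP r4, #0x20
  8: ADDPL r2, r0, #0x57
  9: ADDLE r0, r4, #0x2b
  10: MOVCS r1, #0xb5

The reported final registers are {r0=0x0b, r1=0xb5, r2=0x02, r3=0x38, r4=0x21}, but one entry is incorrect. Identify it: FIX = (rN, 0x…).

0: ✓ CMP  NZCV=1000
1: ✓ MOVLS  r4←0x70
2: ✓ MOVVC  r4←0x21
3: ✓ CMP  NZCV=1000
4: ✓ ADDMI  r2←0x63
5: · MOVCS
6: · SUBHI
7: ✓ CMP  NZCV=0010
8: ✓ ADDPL  r2←0x62
9: · ADDLE
10: ✓ MOVCS  r1←0xb5

FIX = (r2, 0x62)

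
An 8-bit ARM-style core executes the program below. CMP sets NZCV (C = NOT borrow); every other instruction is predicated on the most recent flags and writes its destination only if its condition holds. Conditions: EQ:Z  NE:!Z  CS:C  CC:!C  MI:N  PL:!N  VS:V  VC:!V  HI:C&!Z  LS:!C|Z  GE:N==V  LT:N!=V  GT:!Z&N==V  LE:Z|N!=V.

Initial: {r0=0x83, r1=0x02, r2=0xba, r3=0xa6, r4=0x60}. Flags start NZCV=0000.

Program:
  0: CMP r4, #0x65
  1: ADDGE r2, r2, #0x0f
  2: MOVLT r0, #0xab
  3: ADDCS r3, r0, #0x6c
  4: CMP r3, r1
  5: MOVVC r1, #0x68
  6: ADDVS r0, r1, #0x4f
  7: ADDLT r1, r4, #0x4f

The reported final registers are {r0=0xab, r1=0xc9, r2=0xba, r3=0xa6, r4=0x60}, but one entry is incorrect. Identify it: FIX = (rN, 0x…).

FIX = (r1, 0xaf)

[0] flags=1000 → (cmp)
[1] flags=1000 GE?F → skip
[2] flags=1000 LT?T → r0=0xab
[3] flags=1000 CS?F → skip
[4] flags=1010 → (cmp)
[5] flags=1010 VC?T → r1=0x68
[6] flags=1010 VS?F → skip
[7] flags=1010 LT?T → r1=0xaf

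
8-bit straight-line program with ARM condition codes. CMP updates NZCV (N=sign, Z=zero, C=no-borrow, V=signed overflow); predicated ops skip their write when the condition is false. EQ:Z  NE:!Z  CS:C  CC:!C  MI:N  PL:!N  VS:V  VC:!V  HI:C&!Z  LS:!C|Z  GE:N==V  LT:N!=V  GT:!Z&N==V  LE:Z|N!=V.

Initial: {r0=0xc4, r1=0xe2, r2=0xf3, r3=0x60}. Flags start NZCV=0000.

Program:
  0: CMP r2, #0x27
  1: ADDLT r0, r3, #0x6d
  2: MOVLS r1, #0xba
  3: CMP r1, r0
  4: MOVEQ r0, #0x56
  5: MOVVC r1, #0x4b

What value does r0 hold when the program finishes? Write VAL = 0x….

0: ✓ CMP  NZCV=1010
1: ✓ ADDLT  r0←0xcd
2: · MOVLS
3: ✓ CMP  NZCV=0010
4: · MOVEQ
5: ✓ MOVVC  r1←0x4b

VAL = 0xcd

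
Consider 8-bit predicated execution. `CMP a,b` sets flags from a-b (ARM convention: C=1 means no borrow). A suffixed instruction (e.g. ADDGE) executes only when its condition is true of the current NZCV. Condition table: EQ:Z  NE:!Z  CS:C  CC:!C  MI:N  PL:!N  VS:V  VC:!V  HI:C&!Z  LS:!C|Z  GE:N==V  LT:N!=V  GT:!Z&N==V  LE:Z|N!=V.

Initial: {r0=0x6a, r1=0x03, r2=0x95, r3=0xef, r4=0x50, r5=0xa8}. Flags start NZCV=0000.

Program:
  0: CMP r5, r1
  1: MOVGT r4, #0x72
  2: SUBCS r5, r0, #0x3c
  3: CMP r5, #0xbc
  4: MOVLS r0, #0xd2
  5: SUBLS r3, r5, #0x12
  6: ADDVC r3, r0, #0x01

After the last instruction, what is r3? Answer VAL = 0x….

VAL = 0xd3

[0] flags=1010 → (cmp)
[1] flags=1010 GT?F → skip
[2] flags=1010 CS?T → r5=0x2e
[3] flags=0000 → (cmp)
[4] flags=0000 LS?T → r0=0xd2
[5] flags=0000 LS?T → r3=0x1c
[6] flags=0000 VC?T → r3=0xd3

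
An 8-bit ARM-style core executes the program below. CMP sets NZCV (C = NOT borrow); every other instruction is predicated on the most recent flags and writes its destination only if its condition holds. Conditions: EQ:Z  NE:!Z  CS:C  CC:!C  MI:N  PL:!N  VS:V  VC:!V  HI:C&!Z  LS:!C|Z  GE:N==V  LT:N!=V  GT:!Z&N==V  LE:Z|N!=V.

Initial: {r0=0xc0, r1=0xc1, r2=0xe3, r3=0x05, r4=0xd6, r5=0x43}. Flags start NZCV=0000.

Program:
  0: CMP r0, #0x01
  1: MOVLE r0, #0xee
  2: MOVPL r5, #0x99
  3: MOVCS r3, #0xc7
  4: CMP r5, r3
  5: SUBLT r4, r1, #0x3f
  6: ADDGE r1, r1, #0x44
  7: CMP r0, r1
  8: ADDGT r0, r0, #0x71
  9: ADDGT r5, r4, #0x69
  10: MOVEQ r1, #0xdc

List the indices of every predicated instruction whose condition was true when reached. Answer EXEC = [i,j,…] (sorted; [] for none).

0: ✓ CMP  NZCV=1010
1: ✓ MOVLE  r0←0xee
2: · MOVPL
3: ✓ MOVCS  r3←0xc7
4: ✓ CMP  NZCV=0000
5: · SUBLT
6: ✓ ADDGE  r1←0x05
7: ✓ CMP  NZCV=1010
8: · ADDGT
9: · ADDGT
10: · MOVEQ

EXEC = [1,3,6]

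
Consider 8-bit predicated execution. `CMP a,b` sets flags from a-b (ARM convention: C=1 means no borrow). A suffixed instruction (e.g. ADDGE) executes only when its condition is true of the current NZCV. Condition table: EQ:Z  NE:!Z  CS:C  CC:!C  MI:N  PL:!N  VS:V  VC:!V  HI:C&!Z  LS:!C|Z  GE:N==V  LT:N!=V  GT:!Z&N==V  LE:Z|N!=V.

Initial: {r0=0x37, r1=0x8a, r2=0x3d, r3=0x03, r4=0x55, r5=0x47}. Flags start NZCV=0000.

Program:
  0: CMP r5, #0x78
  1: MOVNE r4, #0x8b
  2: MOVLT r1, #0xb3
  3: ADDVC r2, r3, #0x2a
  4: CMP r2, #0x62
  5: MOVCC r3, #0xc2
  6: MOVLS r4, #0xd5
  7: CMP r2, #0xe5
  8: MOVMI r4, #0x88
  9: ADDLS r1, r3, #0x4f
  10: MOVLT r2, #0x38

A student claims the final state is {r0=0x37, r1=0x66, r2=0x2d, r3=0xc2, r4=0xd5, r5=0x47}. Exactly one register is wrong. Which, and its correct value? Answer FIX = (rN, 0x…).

[0] flags=1000 → (cmp)
[1] flags=1000 NE?T → r4=0x8b
[2] flags=1000 LT?T → r1=0xb3
[3] flags=1000 VC?T → r2=0x2d
[4] flags=1000 → (cmp)
[5] flags=1000 CC?T → r3=0xc2
[6] flags=1000 LS?T → r4=0xd5
[7] flags=0000 → (cmp)
[8] flags=0000 MI?F → skip
[9] flags=0000 LS?T → r1=0x11
[10] flags=0000 LT?F → skip

FIX = (r1, 0x11)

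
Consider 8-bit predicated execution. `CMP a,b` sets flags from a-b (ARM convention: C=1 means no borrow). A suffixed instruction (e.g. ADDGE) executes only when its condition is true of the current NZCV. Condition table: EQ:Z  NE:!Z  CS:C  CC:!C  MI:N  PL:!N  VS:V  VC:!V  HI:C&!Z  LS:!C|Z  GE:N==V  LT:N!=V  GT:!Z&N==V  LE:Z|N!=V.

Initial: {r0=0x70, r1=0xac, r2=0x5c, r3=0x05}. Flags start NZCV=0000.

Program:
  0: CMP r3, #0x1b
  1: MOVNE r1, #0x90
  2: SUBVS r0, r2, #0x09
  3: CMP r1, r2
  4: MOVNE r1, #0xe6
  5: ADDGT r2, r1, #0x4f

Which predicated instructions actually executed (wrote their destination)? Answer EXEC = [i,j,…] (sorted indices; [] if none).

[0] flags=1000 → (cmp)
[1] flags=1000 NE?T → r1=0x90
[2] flags=1000 VS?F → skip
[3] flags=0011 → (cmp)
[4] flags=0011 NE?T → r1=0xe6
[5] flags=0011 GT?F → skip

EXEC = [1,4]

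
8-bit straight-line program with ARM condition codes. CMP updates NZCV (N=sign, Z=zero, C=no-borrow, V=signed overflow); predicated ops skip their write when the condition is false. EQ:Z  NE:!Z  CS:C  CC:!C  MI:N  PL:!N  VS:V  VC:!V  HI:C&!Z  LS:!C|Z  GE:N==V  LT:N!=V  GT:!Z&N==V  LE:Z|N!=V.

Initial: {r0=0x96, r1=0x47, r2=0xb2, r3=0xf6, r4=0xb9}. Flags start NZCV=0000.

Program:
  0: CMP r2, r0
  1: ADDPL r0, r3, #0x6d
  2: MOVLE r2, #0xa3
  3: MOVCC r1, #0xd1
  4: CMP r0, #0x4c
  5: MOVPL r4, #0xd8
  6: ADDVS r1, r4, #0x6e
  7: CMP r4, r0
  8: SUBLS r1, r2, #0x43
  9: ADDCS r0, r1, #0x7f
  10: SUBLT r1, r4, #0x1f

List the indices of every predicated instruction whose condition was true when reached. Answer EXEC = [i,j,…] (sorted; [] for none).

EXEC = [1,5,9,10]

[0] flags=0010 → (cmp)
[1] flags=0010 PL?T → r0=0x63
[2] flags=0010 LE?F → skip
[3] flags=0010 CC?F → skip
[4] flags=0010 → (cmp)
[5] flags=0010 PL?T → r4=0xd8
[6] flags=0010 VS?F → skip
[7] flags=0011 → (cmp)
[8] flags=0011 LS?F → skip
[9] flags=0011 CS?T → r0=0xc6
[10] flags=0011 LT?T → r1=0xb9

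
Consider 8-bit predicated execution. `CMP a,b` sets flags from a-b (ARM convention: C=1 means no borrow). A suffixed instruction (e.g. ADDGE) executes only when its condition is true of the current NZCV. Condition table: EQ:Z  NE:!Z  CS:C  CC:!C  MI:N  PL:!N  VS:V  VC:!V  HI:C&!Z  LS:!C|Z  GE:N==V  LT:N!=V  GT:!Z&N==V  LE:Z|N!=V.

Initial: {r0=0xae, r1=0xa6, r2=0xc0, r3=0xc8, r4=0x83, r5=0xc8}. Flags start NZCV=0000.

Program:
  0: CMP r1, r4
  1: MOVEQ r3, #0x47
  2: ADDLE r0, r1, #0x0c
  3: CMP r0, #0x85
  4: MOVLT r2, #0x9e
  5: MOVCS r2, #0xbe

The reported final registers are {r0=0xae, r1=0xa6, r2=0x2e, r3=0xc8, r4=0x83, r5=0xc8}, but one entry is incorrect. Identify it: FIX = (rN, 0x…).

FIX = (r2, 0xbe)

[0] flags=0010 → (cmp)
[1] flags=0010 EQ?F → skip
[2] flags=0010 LE?F → skip
[3] flags=0010 → (cmp)
[4] flags=0010 LT?F → skip
[5] flags=0010 CS?T → r2=0xbe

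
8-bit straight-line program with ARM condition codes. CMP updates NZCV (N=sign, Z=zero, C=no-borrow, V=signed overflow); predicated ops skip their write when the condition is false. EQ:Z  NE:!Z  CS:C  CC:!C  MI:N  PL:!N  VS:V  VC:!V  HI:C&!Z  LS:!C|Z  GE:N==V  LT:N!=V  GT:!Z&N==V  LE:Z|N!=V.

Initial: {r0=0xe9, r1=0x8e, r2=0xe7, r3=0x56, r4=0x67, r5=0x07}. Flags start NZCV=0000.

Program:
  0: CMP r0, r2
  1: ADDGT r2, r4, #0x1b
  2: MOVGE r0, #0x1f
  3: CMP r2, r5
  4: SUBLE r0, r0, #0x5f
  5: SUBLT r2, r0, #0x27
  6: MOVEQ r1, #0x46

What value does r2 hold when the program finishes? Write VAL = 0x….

VAL = 0x99

0: ✓ CMP  NZCV=0010
1: ✓ ADDGT  r2←0x82
2: ✓ MOVGE  r0←0x1f
3: ✓ CMP  NZCV=0011
4: ✓ SUBLE  r0←0xc0
5: ✓ SUBLT  r2←0x99
6: · MOVEQ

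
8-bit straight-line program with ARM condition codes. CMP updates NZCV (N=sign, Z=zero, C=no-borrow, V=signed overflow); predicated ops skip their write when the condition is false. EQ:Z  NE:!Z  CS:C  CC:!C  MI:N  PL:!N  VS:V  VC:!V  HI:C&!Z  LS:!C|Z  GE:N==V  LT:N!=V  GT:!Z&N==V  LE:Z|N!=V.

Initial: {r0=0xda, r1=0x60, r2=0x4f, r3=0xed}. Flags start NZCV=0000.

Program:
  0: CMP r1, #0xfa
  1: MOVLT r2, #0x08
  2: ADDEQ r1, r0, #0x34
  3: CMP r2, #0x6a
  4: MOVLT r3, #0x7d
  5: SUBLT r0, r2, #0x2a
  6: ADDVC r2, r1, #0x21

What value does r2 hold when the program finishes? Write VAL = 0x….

0: ✓ CMP  NZCV=0000
1: · MOVLT
2: · ADDEQ
3: ✓ CMP  NZCV=1000
4: ✓ MOVLT  r3←0x7d
5: ✓ SUBLT  r0←0x25
6: ✓ ADDVC  r2←0x81

VAL = 0x81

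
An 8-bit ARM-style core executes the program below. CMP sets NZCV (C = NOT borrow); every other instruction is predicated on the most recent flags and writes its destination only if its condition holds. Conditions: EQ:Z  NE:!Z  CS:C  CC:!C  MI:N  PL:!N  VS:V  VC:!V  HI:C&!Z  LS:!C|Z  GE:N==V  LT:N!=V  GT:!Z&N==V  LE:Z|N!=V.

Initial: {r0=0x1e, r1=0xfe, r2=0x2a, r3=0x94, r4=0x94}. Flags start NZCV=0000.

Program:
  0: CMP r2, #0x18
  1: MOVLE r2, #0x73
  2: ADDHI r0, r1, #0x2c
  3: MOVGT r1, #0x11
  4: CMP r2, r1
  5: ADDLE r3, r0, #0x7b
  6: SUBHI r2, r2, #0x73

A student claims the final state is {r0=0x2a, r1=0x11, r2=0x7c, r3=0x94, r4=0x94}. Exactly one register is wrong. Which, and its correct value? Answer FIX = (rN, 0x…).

0: ✓ CMP  NZCV=0010
1: · MOVLE
2: ✓ ADDHI  r0←0x2a
3: ✓ MOVGT  r1←0x11
4: ✓ CMP  NZCV=0010
5: · ADDLE
6: ✓ SUBHI  r2←0xb7

FIX = (r2, 0xb7)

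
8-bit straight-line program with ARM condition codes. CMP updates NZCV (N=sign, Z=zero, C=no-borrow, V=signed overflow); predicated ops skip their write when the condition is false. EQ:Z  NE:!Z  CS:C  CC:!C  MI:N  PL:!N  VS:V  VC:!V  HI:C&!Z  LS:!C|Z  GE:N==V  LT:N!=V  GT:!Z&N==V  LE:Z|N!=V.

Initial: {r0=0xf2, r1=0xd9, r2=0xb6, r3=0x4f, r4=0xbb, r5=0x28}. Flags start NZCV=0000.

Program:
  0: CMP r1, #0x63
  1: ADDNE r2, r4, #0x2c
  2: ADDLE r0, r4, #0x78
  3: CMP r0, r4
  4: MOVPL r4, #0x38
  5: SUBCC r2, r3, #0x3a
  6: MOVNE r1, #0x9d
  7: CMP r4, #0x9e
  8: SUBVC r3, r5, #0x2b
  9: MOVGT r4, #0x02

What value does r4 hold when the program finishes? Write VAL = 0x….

VAL = 0x02

0: ✓ CMP  NZCV=0011
1: ✓ ADDNE  r2←0xe7
2: ✓ ADDLE  r0←0x33
3: ✓ CMP  NZCV=0000
4: ✓ MOVPL  r4←0x38
5: ✓ SUBCC  r2←0x15
6: ✓ MOVNE  r1←0x9d
7: ✓ CMP  NZCV=1001
8: · SUBVC
9: ✓ MOVGT  r4←0x02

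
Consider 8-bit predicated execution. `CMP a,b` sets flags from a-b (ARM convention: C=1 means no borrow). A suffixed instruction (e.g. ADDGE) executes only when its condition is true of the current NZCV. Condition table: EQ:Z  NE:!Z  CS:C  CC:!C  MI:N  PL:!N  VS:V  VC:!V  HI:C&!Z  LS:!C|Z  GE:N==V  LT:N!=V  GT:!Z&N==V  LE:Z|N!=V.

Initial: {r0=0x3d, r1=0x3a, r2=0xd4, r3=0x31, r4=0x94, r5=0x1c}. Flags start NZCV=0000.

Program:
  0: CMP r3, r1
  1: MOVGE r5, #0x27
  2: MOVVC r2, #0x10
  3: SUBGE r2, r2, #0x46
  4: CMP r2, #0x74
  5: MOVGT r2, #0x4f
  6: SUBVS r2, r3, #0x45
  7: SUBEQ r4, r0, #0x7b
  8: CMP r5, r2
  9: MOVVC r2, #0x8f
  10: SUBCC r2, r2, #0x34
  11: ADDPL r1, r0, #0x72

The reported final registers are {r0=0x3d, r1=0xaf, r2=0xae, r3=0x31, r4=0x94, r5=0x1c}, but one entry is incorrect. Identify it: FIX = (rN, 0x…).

[0] flags=1000 → (cmp)
[1] flags=1000 GE?F → skip
[2] flags=1000 VC?T → r2=0x10
[3] flags=1000 GE?F → skip
[4] flags=1000 → (cmp)
[5] flags=1000 GT?F → skip
[6] flags=1000 VS?F → skip
[7] flags=1000 EQ?F → skip
[8] flags=0010 → (cmp)
[9] flags=0010 VC?T → r2=0x8f
[10] flags=0010 CC?F → skip
[11] flags=0010 PL?T → r1=0xaf

FIX = (r2, 0x8f)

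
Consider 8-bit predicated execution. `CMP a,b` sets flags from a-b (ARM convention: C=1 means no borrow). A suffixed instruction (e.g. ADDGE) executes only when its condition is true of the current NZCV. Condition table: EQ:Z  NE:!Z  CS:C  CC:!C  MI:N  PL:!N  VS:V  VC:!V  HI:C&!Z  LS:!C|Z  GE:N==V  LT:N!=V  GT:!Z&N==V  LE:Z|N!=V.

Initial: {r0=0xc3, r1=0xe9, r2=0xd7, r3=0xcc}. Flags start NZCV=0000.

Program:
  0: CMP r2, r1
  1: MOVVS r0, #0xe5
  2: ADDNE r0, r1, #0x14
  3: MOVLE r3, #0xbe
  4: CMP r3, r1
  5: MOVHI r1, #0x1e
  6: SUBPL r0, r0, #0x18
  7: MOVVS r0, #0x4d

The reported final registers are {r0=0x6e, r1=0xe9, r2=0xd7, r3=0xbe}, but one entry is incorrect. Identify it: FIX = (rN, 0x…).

FIX = (r0, 0xfd)

[0] flags=1000 → (cmp)
[1] flags=1000 VS?F → skip
[2] flags=1000 NE?T → r0=0xfd
[3] flags=1000 LE?T → r3=0xbe
[4] flags=1000 → (cmp)
[5] flags=1000 HI?F → skip
[6] flags=1000 PL?F → skip
[7] flags=1000 VS?F → skip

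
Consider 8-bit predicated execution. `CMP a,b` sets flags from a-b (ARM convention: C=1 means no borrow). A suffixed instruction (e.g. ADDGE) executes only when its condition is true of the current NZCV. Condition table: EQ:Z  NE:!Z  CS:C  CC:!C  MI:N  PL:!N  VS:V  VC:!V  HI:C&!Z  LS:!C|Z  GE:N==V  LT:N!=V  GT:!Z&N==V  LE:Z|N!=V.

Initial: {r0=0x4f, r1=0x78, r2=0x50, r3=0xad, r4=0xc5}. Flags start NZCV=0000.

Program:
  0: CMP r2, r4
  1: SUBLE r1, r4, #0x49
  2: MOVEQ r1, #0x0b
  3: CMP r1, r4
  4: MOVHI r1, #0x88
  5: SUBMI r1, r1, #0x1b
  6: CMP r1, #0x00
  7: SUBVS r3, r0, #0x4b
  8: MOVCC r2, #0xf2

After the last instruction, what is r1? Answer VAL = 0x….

0: ✓ CMP  NZCV=1001
1: · SUBLE
2: · MOVEQ
3: ✓ CMP  NZCV=1001
4: · MOVHI
5: ✓ SUBMI  r1←0x5d
6: ✓ CMP  NZCV=0010
7: · SUBVS
8: · MOVCC

VAL = 0x5d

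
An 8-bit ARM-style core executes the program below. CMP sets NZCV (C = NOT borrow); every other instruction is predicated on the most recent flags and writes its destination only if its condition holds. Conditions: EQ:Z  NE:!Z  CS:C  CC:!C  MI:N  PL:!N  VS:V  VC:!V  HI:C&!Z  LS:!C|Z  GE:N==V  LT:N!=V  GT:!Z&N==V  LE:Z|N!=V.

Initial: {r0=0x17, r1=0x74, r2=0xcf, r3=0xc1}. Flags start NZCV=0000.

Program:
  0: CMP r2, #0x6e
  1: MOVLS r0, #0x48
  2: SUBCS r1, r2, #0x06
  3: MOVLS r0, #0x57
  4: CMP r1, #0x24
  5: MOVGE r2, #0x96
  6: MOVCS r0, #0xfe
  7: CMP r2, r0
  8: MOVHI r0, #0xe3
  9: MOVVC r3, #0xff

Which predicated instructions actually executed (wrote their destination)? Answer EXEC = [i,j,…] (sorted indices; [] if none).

EXEC = [2,6,9]

[0] flags=0011 → (cmp)
[1] flags=0011 LS?F → skip
[2] flags=0011 CS?T → r1=0xc9
[3] flags=0011 LS?F → skip
[4] flags=1010 → (cmp)
[5] flags=1010 GE?F → skip
[6] flags=1010 CS?T → r0=0xfe
[7] flags=1000 → (cmp)
[8] flags=1000 HI?F → skip
[9] flags=1000 VC?T → r3=0xff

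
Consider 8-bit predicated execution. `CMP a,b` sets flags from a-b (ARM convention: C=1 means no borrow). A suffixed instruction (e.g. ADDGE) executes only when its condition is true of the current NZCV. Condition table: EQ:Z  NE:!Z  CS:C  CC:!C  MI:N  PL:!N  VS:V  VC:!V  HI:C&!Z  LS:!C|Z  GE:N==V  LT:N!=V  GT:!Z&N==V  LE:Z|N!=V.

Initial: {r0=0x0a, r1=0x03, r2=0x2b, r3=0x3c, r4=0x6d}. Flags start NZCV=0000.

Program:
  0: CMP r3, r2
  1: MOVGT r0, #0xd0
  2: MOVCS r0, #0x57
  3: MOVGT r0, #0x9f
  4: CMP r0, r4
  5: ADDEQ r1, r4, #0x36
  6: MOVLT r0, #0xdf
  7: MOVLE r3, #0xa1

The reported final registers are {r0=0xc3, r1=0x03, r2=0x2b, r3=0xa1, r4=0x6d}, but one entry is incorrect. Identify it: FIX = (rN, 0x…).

[0] flags=0010 → (cmp)
[1] flags=0010 GT?T → r0=0xd0
[2] flags=0010 CS?T → r0=0x57
[3] flags=0010 GT?T → r0=0x9f
[4] flags=0011 → (cmp)
[5] flags=0011 EQ?F → skip
[6] flags=0011 LT?T → r0=0xdf
[7] flags=0011 LE?T → r3=0xa1

FIX = (r0, 0xdf)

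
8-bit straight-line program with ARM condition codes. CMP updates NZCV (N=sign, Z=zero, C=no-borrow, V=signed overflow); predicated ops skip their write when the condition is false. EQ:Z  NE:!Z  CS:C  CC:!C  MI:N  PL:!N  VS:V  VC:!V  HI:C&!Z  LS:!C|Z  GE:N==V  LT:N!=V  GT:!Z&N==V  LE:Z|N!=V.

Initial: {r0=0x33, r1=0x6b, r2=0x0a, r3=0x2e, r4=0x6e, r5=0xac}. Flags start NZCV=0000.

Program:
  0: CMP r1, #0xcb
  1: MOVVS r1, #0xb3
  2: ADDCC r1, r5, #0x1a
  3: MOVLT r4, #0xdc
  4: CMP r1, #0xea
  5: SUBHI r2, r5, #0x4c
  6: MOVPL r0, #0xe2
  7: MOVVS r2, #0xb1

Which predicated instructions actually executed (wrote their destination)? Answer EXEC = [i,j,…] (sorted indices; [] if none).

0: ✓ CMP  NZCV=1001
1: ✓ MOVVS  r1←0xb3
2: ✓ ADDCC  r1←0xc6
3: · MOVLT
4: ✓ CMP  NZCV=1000
5: · SUBHI
6: · MOVPL
7: · MOVVS

EXEC = [1,2]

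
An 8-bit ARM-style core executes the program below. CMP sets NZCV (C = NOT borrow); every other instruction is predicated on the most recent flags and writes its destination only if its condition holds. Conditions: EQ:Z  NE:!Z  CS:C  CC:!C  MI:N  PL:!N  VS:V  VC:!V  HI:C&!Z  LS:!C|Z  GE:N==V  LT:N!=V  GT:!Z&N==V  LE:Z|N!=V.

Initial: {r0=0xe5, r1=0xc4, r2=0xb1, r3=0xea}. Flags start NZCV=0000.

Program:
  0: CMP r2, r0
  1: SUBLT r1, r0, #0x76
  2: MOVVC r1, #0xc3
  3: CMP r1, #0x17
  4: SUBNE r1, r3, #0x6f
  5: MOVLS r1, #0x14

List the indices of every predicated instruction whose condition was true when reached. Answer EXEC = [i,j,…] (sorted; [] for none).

0: ✓ CMP  NZCV=1000
1: ✓ SUBLT  r1←0x6f
2: ✓ MOVVC  r1←0xc3
3: ✓ CMP  NZCV=1010
4: ✓ SUBNE  r1←0x7b
5: · MOVLS

EXEC = [1,2,4]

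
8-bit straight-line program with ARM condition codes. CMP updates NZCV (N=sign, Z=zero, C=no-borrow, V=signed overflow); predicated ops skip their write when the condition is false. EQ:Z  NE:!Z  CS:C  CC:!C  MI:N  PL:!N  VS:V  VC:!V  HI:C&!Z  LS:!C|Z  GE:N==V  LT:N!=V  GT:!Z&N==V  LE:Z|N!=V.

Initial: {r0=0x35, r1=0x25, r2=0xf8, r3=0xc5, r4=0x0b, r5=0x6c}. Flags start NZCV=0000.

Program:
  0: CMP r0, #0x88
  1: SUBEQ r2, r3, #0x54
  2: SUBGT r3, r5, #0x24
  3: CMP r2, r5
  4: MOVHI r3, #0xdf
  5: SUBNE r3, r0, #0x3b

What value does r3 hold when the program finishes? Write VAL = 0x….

0: ✓ CMP  NZCV=1001
1: · SUBEQ
2: ✓ SUBGT  r3←0x48
3: ✓ CMP  NZCV=1010
4: ✓ MOVHI  r3←0xdf
5: ✓ SUBNE  r3←0xfa

VAL = 0xfa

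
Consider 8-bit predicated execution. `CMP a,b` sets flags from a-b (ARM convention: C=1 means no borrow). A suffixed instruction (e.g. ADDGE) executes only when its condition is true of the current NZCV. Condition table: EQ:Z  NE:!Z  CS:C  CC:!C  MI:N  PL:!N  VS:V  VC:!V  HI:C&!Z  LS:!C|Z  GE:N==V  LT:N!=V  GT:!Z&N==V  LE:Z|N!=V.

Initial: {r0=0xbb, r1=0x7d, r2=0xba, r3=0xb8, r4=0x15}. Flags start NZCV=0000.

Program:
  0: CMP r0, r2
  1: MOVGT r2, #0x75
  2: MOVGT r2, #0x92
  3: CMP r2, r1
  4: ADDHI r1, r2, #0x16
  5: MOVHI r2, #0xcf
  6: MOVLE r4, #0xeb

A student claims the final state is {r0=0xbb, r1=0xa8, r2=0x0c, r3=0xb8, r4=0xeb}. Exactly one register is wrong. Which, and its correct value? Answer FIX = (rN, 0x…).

FIX = (r2, 0xcf)

[0] flags=0010 → (cmp)
[1] flags=0010 GT?T → r2=0x75
[2] flags=0010 GT?T → r2=0x92
[3] flags=0011 → (cmp)
[4] flags=0011 HI?T → r1=0xa8
[5] flags=0011 HI?T → r2=0xcf
[6] flags=0011 LE?T → r4=0xeb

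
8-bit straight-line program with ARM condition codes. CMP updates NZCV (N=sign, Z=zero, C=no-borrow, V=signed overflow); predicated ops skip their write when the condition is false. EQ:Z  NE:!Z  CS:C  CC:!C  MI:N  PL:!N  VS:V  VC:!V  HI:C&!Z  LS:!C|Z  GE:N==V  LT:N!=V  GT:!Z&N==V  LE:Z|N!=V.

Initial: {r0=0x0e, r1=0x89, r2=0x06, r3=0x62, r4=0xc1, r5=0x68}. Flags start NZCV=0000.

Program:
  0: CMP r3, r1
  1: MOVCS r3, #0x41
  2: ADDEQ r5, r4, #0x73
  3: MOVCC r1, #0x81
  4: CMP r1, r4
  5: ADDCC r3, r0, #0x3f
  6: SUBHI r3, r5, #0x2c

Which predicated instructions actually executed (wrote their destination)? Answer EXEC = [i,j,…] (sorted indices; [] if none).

[0] flags=1001 → (cmp)
[1] flags=1001 CS?F → skip
[2] flags=1001 EQ?F → skip
[3] flags=1001 CC?T → r1=0x81
[4] flags=1000 → (cmp)
[5] flags=1000 CC?T → r3=0x4d
[6] flags=1000 HI?F → skip

EXEC = [3,5]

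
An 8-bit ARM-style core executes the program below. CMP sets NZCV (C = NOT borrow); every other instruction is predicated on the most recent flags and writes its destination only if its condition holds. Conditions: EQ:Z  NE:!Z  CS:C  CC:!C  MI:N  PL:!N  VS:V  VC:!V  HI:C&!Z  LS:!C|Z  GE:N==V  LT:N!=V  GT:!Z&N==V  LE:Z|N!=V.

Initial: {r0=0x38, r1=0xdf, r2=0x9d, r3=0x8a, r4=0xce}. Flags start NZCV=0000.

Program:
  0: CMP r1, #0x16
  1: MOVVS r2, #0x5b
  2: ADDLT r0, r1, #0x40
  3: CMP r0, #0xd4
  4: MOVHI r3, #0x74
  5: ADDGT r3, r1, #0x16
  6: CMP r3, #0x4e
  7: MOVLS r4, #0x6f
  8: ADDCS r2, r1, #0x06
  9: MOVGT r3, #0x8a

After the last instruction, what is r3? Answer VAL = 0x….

VAL = 0xf5

[0] flags=1010 → (cmp)
[1] flags=1010 VS?F → skip
[2] flags=1010 LT?T → r0=0x1f
[3] flags=0000 → (cmp)
[4] flags=0000 HI?F → skip
[5] flags=0000 GT?T → r3=0xf5
[6] flags=1010 → (cmp)
[7] flags=1010 LS?F → skip
[8] flags=1010 CS?T → r2=0xe5
[9] flags=1010 GT?F → skip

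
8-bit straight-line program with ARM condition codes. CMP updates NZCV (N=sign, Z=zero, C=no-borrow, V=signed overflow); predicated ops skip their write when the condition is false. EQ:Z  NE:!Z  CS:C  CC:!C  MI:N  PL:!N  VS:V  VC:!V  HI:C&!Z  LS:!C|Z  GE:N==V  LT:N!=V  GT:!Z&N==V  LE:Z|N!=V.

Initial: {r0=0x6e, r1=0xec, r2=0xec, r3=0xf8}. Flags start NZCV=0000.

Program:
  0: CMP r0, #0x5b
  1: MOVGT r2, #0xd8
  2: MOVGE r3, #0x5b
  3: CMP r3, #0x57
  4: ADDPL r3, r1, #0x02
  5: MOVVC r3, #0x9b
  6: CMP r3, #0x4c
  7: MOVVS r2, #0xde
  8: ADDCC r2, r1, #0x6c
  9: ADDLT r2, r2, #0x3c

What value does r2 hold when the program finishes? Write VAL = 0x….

[0] flags=0010 → (cmp)
[1] flags=0010 GT?T → r2=0xd8
[2] flags=0010 GE?T → r3=0x5b
[3] flags=0010 → (cmp)
[4] flags=0010 PL?T → r3=0xee
[5] flags=0010 VC?T → r3=0x9b
[6] flags=0011 → (cmp)
[7] flags=0011 VS?T → r2=0xde
[8] flags=0011 CC?F → skip
[9] flags=0011 LT?T → r2=0x1a

VAL = 0x1a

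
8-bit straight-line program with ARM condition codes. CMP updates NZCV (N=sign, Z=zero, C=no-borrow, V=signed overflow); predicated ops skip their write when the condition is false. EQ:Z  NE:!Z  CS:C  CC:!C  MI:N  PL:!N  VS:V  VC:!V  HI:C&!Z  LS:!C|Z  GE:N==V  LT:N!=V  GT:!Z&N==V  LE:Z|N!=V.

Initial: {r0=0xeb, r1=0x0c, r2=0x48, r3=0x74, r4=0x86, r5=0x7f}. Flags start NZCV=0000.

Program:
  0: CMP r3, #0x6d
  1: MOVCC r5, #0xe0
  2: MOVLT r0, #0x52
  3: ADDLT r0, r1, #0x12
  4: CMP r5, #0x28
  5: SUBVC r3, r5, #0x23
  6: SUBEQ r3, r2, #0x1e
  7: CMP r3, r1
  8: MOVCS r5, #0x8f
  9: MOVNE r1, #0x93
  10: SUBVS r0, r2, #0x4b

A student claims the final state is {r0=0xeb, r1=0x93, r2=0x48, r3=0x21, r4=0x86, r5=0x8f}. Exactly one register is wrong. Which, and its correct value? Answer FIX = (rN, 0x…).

[0] flags=0010 → (cmp)
[1] flags=0010 CC?F → skip
[2] flags=0010 LT?F → skip
[3] flags=0010 LT?F → skip
[4] flags=0010 → (cmp)
[5] flags=0010 VC?T → r3=0x5c
[6] flags=0010 EQ?F → skip
[7] flags=0010 → (cmp)
[8] flags=0010 CS?T → r5=0x8f
[9] flags=0010 NE?T → r1=0x93
[10] flags=0010 VS?F → skip

FIX = (r3, 0x5c)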